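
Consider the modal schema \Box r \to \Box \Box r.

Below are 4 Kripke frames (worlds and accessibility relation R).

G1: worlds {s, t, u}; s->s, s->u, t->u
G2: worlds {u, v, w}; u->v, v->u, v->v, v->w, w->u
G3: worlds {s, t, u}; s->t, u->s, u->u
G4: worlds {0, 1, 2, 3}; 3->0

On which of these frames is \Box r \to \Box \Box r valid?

The schema corresponds to transitivity: \forall x \forall y \forall z (Rxy \wedge Ryz \to Rxz).
G1: holds.
G2: fails — Ruv and Rvw but not Ruw.
G3: fails — Rus and Rst but not Rut.
G4: holds.

G1, G4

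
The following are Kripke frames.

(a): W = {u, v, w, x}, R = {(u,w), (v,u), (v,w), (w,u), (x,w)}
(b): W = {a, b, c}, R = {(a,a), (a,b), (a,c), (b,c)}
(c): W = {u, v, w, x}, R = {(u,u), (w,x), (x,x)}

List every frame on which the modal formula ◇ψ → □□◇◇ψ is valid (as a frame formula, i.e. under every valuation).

(c)

Frame correspondent (Sahlqvist): ∀x ∀y ∀z ((xRy ∧ xR²z) → ∃w (y = w ∧ zR²w)) — i.e. a generalized confluence (Geach) condition.
(a): fails — uRw, uR²u but no t with w=t and uR²t.
(b): fails — aRa, aR²b but no w with a=w and bR²w.
(c): satisfies the condition.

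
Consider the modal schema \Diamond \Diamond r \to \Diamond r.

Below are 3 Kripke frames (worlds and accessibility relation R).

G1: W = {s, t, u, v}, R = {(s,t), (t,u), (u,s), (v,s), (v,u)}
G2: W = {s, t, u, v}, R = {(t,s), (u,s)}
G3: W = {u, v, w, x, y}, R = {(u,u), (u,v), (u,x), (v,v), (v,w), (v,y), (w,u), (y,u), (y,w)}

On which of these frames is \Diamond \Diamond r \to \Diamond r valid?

G2

This is the axiom for a generalized confluence (Geach) condition; its first-order frame correspondent is \forall x \forall y (x R^2 y \to \exists w (y = w \wedge xRw)).
G1: fails — sR²u but no w with u=w and sRw.
G2: ✓.
G3: fails — uR²w but no t with w=t and uRt.
Valid on: G2.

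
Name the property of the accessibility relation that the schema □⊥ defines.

emptiness of R

This schema is the Ver axiom.
Its frame correspondent is emptiness of R — ∀x ∀y ¬Rxy.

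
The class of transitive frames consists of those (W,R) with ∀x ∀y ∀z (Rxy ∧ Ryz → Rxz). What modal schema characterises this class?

□s → □□s

The condition is transitivity. The 4 schema □s → □□s defines it.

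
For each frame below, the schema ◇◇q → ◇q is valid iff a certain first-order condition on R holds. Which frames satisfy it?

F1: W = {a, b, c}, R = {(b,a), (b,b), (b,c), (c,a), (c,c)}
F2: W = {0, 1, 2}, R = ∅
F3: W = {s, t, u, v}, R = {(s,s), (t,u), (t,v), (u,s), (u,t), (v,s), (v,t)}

This is the axiom for transitivity; its first-order frame correspondent is ∀x ∀y ∀z (Rxy ∧ Ryz → Rxz).
F1: ✓.
F2: ✓.
F3: fails — Rtv and Rvt but not Rtt.

F1, F2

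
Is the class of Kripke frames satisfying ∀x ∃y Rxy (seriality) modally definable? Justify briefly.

Yes, by □r → ◇r

This is a Sahlqvist condition; the D axiom □r → ◇r defines it.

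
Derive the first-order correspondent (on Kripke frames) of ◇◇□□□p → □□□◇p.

This is a Sahlqvist (Geach-type) schema ◇^2□^3p → □^3◇^1p.
Minimal-valuation argument: fix x; take any y with xR^2y and any z with xR^3z. Set V(p) to the set of worlds R-reachable from y in exactly 3 steps. Then □^3p holds at y, so the antecedent holds at x; validity forces ◇^1p at z, giving a w with zR^1w and yR^3w.
First-order correspondent: ∀x ∀y ∀z ((xR²y ∧ xR³z) → ∃w (yR³w ∧ zRw)).

∀x ∀y ∀z ((xR²y ∧ xR³z) → ∃w (yR³w ∧ zRw))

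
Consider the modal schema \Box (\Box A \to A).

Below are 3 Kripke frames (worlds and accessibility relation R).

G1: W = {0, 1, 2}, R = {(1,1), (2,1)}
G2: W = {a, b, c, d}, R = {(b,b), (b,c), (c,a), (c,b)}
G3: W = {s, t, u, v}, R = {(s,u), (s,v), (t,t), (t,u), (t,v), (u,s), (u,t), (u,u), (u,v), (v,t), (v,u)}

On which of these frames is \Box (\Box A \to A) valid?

G1

This is the axiom for shift-reflexivity; its first-order frame correspondent is \forall x \forall y (Rxy \to Ryy).
G1: holds.
G2: fails — Rca but not Raa.
G3: fails — Ruv but not Rvv.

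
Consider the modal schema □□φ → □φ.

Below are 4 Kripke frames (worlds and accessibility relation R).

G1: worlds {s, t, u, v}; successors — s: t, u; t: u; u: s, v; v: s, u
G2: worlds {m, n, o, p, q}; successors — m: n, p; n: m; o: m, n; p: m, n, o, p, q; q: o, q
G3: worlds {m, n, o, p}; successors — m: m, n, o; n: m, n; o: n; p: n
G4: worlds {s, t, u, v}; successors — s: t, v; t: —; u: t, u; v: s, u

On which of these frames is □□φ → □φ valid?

G3

The schema corresponds to density: ∀x ∀y (Rxy → ∃z (Rxz ∧ Rzy)).
G1: fails — Ruv but no z with Ruz and Rzv.
G2: fails — Rnm but no z with Rnz and Rzm.
G3: satisfies the condition.
G4: fails — Rvs but no z with Rvz and Rzs.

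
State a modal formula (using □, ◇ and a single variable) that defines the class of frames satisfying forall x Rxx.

A defining formula is □ψ → ψ (the T axiom).
Suppose □ψ→ψ is valid. At any x set V(ψ)={w : Rxw}. Then □ψ holds at x, so ψ holds at x, i.e. Rxx.

□ψ → ψ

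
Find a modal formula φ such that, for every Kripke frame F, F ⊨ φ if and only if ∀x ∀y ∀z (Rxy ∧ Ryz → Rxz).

□r → □□r

The condition is transitivity. The 4 schema □r → □□r defines it.
Suppose □r→□□r is valid. Take Rxy, Ryz and set V(r)={w : Rxw}. Then □r at x, so □□r at x, so □r at y, so r at z, i.e. Rxz.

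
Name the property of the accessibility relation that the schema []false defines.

emptiness of R

□⊥ is valid iff no world has any successor (otherwise □⊥ fails at any world with one).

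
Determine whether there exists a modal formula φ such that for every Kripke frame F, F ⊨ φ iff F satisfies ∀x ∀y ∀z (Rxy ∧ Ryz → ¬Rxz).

No

Any modally definable frame class is closed under surjective bounded morphisms.
The 7-cycle (worlds 0,1,2,3,4,5,6 with 0→1→2→3→4→5→6→0) is intransitive. Mapping every world to a single reflexive point • is a surjective bounded morphism; the reflexive point is not intransitive (R••∧R•• but R••).
So the class is not modally definable.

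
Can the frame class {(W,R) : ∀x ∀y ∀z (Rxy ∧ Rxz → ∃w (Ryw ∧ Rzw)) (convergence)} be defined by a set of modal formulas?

The condition is convergence. A defining modal formula is ◇□p → □◇p.
Suppose ◇□p→□◇p is valid. Take Rxy, Rxz and set V(p)={w : Ryw}. Then □p at y so ◇□p at x, so □◇p at x, so ◇p at z, giving w with Rzw and Ryw.

Yes, by ◇□p → □◇p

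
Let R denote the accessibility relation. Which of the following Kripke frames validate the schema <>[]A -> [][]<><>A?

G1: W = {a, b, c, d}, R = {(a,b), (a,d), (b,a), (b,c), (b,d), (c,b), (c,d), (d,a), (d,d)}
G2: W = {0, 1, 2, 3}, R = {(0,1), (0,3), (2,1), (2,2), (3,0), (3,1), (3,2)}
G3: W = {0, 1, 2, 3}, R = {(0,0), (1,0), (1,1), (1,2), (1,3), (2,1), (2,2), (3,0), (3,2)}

Frame correspondent (Sahlqvist): forall x forall y forall z ((xRy & x R^2 z) -> exists w (yRw & z R^2 w)) — i.e. a generalized confluence (Geach) condition.
G1: condition met.
G2: fails — 0R1, 0R²0 but no w with 1Rw and 0R²w.
G3: fails — 1R2, 1R²0 but no w with 2Rw and 0R²w.

G1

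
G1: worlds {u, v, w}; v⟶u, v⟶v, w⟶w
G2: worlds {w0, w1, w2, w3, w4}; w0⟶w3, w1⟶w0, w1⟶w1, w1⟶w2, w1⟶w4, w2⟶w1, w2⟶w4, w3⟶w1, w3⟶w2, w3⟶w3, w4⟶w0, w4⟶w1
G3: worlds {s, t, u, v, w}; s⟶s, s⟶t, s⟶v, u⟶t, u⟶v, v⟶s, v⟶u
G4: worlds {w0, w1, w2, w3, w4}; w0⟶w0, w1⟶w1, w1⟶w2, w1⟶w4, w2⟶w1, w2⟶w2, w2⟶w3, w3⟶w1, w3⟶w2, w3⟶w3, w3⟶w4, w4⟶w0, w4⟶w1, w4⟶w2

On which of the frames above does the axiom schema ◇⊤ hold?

This is the axiom for seriality; its first-order frame correspondent is ∀x ∃y Rxy.
G1: fails — world u has no successor.
G2: holds.
G3: fails — world t has no successor.
G4: holds.

G2, G4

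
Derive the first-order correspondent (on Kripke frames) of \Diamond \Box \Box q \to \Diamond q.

This is a Sahlqvist (Geach-type) schema ◇^1□^2q → □^0◇^1q.
First-order correspondent: \forall x \forall y (xRy \to \exists w (y R^2 w \wedge xRw)).

\forall x \forall y (xRy \to \exists w (y R^2 w \wedge xRw))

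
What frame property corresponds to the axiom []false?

□⊥ is valid iff no world has any successor (otherwise □⊥ fails at any world with one).

Emptiness of R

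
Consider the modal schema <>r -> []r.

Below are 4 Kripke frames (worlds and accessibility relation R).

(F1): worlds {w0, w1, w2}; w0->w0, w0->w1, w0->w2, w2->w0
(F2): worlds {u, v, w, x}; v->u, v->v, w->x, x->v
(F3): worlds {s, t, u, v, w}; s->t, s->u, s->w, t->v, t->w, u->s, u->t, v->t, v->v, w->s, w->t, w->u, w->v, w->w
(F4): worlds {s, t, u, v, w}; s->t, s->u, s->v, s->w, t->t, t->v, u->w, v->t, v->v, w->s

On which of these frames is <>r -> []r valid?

none

Frame correspondent (Sahlqvist): forall x forall y forall z (Rxy & Rxz -> y = z) — i.e. partial functionality.
(F1): fails — w0 sees both w0 and w1.
(F2): fails — v sees both u and v.
(F3): fails — s sees both t and u.
(F4): fails — s sees both t and u.
Valid on no frame.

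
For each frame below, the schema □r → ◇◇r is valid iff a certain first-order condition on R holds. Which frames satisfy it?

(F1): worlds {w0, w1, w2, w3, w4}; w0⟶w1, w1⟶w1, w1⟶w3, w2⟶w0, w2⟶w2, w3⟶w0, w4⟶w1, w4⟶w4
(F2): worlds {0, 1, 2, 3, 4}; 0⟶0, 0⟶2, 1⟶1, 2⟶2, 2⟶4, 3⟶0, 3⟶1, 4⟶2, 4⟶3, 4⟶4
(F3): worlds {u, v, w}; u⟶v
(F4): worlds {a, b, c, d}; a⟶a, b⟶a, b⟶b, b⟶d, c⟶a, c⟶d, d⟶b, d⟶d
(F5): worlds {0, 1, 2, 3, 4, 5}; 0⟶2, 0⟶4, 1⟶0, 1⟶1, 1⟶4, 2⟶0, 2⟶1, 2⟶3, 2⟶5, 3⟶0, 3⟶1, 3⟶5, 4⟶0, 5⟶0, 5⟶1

This is the axiom for a generalized confluence (Geach) condition; its first-order frame correspondent is ∀x ∃w (xRw ∧ xR²w).
(F1): fails — at w3 but no w with w3Rw and w3R²w.
(F2): holds.
(F3): fails — at u but no t with uRt and uR²t.
(F4): holds.
(F5): fails — at 0 but no w with 0Rw and 0R²w.

(F2), (F4)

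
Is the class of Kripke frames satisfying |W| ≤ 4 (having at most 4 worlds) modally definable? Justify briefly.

Modal frame validity is preserved under disjoint unions.
Any modal formula valid on each of 5 disjoint one-world frames is valid on their disjoint union (validity is preserved under disjoint unions). Each one-world frame has |W|=1≤4, but the union has |W|=5.
Hence having at most 4 worlds is not modally definable.

No — not modally definable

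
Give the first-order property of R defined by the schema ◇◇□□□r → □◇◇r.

This is a Sahlqvist (Geach-type) schema ◇^2□^3r → □^1◇^2r.
Minimal-valuation argument: fix x; take any y with xR^2y and any z with xR^1z. Set V(r) to the set of worlds R-reachable from y in exactly 3 steps. Then □^3r holds at y, so the antecedent holds at x; validity forces ◇^2r at z, giving a w with zR^2w and yR^3w.
First-order correspondent: ∀x ∀y ∀z ((xR²y ∧ xRz) → ∃w (yR³w ∧ zR²w)).

∀x ∀y ∀z ((xR²y ∧ xRz) → ∃w (yR³w ∧ zR²w))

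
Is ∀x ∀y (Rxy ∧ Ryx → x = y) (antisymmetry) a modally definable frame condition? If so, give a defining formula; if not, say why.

Not modally definable

Modal frame validity is preserved under surjective bounded morphisms.
The 4-cycle (worlds 0,1,2,3 with 0→1→2→3→0) is antisymmetric. Sending even-indexed worlds to a and odd-indexed worlds to b is a surjective bounded morphism onto the two-world frame with a↔b, which is not antisymmetric.
So the class is not modally definable.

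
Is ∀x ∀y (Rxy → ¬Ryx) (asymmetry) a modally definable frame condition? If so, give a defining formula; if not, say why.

Any modally definable frame class is closed under surjective bounded morphisms.
The 5-cycle (worlds 0,1,2,3,4 with 0→1→2→3→4→0) is asymmetric. Mapping every world to a single reflexive point • is a surjective bounded morphism, and the reflexive point is not asymmetric (R•• but asymmetry requires ¬R••).
So the class is not modally definable.

No — not modally definable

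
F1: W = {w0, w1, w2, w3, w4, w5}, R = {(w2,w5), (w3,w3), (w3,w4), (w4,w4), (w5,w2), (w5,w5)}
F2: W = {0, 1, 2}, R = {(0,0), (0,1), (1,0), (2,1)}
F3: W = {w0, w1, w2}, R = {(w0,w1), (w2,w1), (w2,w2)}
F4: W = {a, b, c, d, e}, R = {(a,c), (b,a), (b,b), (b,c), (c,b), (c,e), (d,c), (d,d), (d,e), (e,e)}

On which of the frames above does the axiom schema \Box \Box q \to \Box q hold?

F1

This is the axiom for density; its first-order frame correspondent is \forall x \forall y (Rxy \to \exists z (Rxz \wedge Rzy)).
F1: holds.
F2: fails — R21 but no z with R2z and Rz1.
F3: fails — Rw0w1 but no z with Rw0z and Rzw1.
F4: fails — Rac but no z with Raz and Rzc.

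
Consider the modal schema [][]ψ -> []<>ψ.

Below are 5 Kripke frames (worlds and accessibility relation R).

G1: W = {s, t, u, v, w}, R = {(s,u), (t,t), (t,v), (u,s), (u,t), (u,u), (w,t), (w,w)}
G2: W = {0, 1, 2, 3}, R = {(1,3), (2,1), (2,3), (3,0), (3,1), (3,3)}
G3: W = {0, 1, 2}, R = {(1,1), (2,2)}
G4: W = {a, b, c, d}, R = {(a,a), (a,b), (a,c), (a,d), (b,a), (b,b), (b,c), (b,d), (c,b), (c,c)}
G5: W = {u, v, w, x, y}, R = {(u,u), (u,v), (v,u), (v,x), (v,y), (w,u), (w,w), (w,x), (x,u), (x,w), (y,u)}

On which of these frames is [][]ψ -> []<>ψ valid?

The schema corresponds to a generalized confluence (Geach) condition: forall x forall z (xRz -> exists w (x R^2 w & zRw)).
G1: fails — tRv but no w* with tR²w* and vRw*.
G2: fails — 3R0 but no w with 3R²w and 0Rw.
G3: condition met.
G4: fails — aRd but no w with aR²w and dRw.
G5: condition met.

G3, G5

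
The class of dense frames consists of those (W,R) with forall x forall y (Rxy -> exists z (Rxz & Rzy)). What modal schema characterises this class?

□□p → □p

A defining formula is □□p → □p (the C4 axiom).
Suppose □□p→□p is valid. Take Rxy and set V(p)={w : xR²w}. Then □□p at x, so □p at x, so p at y, i.e. ∃z(Rxz∧Rzy).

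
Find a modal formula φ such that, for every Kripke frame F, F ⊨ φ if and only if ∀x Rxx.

□ψ → ψ

This is reflexivity; the standard corresponding axiom is T: □ψ → ψ.
Suppose □ψ→ψ is valid. At any x set V(ψ)={w : Rxw}. Then □ψ holds at x, so ψ holds at x, i.e. Rxx.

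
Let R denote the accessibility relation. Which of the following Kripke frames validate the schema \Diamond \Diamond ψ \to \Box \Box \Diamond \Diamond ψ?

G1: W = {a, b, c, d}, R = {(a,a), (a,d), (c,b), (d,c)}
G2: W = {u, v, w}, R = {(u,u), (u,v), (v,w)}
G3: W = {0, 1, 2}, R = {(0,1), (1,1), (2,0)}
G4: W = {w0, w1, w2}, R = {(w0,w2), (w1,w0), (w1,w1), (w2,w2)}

G3

The schema corresponds to a generalized confluence (Geach) condition: \forall x \forall y \forall z ((x R^2 y \wedge x R^2 z) \to \exists w (y = w \wedge z R^2 w)).
G1: fails — aR²a, aR²c but no w with a=w and cR²w.
G2: fails — uR²u, uR²v but no t with u=t and vR²t.
G3: ✓.
G4: fails — w1R²w0, w1R²w0 but no w with w0=w and w0R²w.
Valid on: G3.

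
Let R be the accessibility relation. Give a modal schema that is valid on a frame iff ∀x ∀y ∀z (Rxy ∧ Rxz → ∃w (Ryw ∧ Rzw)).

The condition is convergence. The .2 schema ◇□p → □◇p defines it.

◇□p → □◇p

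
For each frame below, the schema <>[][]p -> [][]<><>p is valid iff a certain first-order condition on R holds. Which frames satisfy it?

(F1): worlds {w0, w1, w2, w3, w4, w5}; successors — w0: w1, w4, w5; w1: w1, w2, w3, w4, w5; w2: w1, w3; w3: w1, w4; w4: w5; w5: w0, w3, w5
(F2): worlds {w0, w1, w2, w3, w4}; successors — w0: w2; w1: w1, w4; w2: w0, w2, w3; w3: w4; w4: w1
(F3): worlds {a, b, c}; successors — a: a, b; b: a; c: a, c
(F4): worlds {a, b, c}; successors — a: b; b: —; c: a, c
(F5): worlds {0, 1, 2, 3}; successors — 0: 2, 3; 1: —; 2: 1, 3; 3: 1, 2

This is the axiom for a generalized confluence (Geach) condition; its first-order frame correspondent is forall x forall y forall z ((xRy & x R^2 z) -> exists w (y R^2 w & z R^2 w)).
(F1): condition met.
(F2): fails — w0Rw2, w0R²w3 but no w with w2R²w and w3R²w.
(F3): condition met.
(F4): fails — cRa, cR²a but no w with aR²w and aR²w.
(F5): fails — 0R2, 0R²1 but no w with 2R²w and 1R²w.

(F1), (F3)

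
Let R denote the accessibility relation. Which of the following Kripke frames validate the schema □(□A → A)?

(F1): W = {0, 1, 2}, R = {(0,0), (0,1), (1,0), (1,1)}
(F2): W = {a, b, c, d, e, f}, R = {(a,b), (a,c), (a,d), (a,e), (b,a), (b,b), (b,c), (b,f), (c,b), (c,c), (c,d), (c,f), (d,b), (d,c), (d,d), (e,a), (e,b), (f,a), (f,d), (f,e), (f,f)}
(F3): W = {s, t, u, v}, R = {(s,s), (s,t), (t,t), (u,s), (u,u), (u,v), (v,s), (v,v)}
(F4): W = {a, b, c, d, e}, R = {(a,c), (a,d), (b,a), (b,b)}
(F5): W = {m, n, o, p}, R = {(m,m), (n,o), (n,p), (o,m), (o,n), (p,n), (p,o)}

(F1), (F3)

The schema corresponds to shift-reflexivity: ∀x ∀y (Rxy → Ryy).
(F1): condition met.
(F2): fails — Rae but not Ree.
(F3): condition met.
(F4): fails — Rac but not Rcc.
(F5): fails — Ron but not Rnn.
Valid on: (F1), (F3).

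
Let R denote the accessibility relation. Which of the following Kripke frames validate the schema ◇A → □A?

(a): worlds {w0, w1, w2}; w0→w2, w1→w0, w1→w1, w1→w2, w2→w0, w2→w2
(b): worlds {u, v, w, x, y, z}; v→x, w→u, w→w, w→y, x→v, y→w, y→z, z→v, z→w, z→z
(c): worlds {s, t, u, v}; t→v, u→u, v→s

The schema corresponds to partial functionality: ∀x ∀y ∀z (Rxy ∧ Rxz → y = z).
(a): fails — w1 sees both w0 and w1.
(b): fails — w sees both u and w.
(c): ✓.
Valid on: (c).

(c)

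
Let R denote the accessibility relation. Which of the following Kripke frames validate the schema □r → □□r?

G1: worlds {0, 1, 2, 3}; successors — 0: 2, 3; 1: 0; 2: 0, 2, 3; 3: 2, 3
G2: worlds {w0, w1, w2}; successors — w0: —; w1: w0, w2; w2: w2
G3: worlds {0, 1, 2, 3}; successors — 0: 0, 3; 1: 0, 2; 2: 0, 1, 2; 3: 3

Frame correspondent (Sahlqvist): ∀x ∀y ∀z (Rxy ∧ Ryz → Rxz) — i.e. transitivity.
G1: fails — R10 and R02 but not R12.
G2: ✓.
G3: fails — R10 and R03 but not R13.
Valid on: G2.

G2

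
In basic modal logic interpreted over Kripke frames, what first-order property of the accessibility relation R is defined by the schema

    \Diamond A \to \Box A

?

Partial functionality

Suppose ◇A→□A is valid. Take Rxy, Rxz and set V(A)={y}. Then ◇A at x, so □A at x, so A at z, i.e. z=y.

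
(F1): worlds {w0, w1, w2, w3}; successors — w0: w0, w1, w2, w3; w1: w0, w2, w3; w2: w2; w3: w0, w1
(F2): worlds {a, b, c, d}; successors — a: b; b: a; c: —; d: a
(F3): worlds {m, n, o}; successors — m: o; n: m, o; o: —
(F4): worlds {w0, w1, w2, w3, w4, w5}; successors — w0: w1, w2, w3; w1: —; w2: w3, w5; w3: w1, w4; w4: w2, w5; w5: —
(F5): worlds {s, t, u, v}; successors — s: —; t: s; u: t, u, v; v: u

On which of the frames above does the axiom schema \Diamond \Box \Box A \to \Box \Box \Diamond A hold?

This is the axiom for a generalized confluence (Geach) condition; its first-order frame correspondent is \forall x \forall y \forall z ((xRy \wedge x R^2 z) \to \exists w (y R^2 w \wedge zRw)).
(F1): fails — w0Rw2, w0R²w3 but no w with w2R²w and w3Rw.
(F2): holds.
(F3): fails — nRm, nR²o but no w with mR²w and oRw.
(F4): fails — w0Rw1, w0R²w1 but no w with w1R²w and w1Rw.
(F5): fails — uRt, uR²s but no w with tR²w and sRw.
Valid on: (F2).

(F2)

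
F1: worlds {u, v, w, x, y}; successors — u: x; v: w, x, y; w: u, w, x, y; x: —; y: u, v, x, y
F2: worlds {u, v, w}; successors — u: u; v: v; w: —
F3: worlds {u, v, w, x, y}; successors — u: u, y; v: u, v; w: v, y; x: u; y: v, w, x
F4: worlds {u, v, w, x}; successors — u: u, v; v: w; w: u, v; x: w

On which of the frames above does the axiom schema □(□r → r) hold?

Frame correspondent (Sahlqvist): ∀x ∀y (Rxy → Ryy) — i.e. shift-reflexivity.
F1: fails — Ryx but not Rxx.
F2: holds.
F3: fails — Ryx but not Rxx.
F4: fails — Ruv but not Rvv.
Valid on: F2.

F2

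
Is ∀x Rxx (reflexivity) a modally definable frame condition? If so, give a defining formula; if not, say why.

This is a Sahlqvist condition; the T axiom □p → p defines it.
Suppose □p→p is valid. At any x set V(p)={w : Rxw}. Then □p holds at x, so p holds at x, i.e. Rxx.

Yes, by □p → p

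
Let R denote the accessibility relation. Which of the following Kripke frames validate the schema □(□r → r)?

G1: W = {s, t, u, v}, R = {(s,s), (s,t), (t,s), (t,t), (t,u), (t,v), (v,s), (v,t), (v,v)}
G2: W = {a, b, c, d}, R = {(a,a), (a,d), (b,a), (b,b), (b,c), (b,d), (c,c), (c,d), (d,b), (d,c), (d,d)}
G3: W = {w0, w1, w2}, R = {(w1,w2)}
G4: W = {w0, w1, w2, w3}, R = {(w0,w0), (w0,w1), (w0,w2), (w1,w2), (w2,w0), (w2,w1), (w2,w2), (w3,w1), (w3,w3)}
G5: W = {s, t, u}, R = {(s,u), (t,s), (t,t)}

G2

Frame correspondent (Sahlqvist): ∀x ∀y (Rxy → Ryy) — i.e. shift-reflexivity.
G1: fails — Rtu but not Ruu.
G2: satisfies the condition.
G3: fails — Rw1w2 but not Rw2w2.
G4: fails — Rw3w1 but not Rw1w1.
G5: fails — Rsu but not Ruu.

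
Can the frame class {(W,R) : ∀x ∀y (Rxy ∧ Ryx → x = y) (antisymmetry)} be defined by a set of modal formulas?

No — not modally definable

If a class were modally definable it would be closed under surjective bounded morphisms (Goldblatt–Thomason).
The 8-cycle (worlds s,t,u,v,w,x,y,z with s→t→u→v→w→x→y→z→s) is antisymmetric. Sending even-indexed worlds to a and odd-indexed worlds to b is a surjective bounded morphism onto the two-world frame with a↔b, which is not antisymmetric.
Hence antisymmetry is not modally definable.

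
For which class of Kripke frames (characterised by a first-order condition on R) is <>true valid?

seriality

◇⊤ holds at w iff w has a successor, so frame-validity of ◇⊤ is exactly seriality. Equivalently via □p → ◇p:
Suppose □p→◇p is valid. At any x set V(p)=W. Then □p at x, so ◇p at x, so x has a successor.
Conversely, on a frame with seriality the schema holds at every world under every valuation.
So the correspondent is seriality.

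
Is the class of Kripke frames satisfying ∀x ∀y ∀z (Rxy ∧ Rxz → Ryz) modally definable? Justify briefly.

The condition is the Euclidean property. A defining modal formula is ◇q → □◇q.
Suppose ◇q→□◇q is valid. Take Rxy, Rxz and set V(q)={y}. Then ◇q at x, so □◇q at x, so ◇q at z, so some w with Rzw has q; w=y, i.e. Rzy. By symmetry of the argument, Ryz.

Yes — defined by ◇q → □◇q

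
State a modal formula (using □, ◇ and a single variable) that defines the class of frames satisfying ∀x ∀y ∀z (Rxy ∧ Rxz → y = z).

◇p → □p

The condition is partial functionality. The CD schema ◇p → □p defines it.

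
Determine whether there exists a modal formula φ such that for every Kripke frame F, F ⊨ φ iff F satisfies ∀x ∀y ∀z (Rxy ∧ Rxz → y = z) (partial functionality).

Yes: it is partial functionality, defined by the CD schema ◇p → □p.
Suppose ◇p→□p is valid. Take Rxy, Rxz and set V(p)={y}. Then ◇p at x, so □p at x, so p at z, i.e. z=y.

Definable; ◇p → □p defines it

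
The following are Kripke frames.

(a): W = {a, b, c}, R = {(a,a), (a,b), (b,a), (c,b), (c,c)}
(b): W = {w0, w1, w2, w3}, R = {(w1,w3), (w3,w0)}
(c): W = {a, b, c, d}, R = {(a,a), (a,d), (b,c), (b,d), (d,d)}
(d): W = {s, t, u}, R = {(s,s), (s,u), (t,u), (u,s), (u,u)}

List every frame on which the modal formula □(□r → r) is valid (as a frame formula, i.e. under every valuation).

Frame correspondent (Sahlqvist): ∀x ∀y (Rxy → Ryy) — i.e. shift-reflexivity.
(a): fails — Rab but not Rbb.
(b): fails — Rw1w3 but not Rw3w3.
(c): fails — Rbc but not Rcc.
(d): satisfies the condition.
Valid on: (d).

(d)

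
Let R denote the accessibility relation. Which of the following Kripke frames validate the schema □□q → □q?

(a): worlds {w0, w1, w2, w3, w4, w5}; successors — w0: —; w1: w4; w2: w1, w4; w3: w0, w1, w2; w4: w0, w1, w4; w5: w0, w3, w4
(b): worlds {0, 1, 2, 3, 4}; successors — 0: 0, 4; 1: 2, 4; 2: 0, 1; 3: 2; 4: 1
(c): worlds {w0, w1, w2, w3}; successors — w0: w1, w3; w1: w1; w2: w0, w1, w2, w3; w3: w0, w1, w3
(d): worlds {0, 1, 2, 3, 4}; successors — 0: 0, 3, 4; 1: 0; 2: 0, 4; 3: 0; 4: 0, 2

(c)

This is the axiom for density; its first-order frame correspondent is ∀x ∀y (Rxy → ∃z (Rxz ∧ Rzy)).
(a): fails — Rw3w0 but no z with Rw3z and Rzw0.
(b): fails — R32 but no z with R3z and Rz2.
(c): condition met.
(d): fails — R42 but no z with R4z and Rz2.
Valid on: (c).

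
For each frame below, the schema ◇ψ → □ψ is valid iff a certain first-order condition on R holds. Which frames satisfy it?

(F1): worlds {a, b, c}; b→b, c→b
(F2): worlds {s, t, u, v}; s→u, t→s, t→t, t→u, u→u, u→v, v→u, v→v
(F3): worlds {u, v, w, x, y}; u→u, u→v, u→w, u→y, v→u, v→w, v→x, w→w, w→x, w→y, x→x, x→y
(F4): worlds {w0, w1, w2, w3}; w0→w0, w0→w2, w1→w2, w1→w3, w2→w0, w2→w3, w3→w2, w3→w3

(F1)

This is the axiom for partial functionality; its first-order frame correspondent is ∀x ∀y ∀z (Rxy ∧ Rxz → y = z).
(F1): satisfies the condition.
(F2): fails — t sees both s and t.
(F3): fails — u sees both u and v.
(F4): fails — w0 sees both w0 and w2.
Valid on: (F1).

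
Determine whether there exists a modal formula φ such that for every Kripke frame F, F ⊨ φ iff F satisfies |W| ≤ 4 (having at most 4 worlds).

Not definable by any modal formula

Any modally definable frame class is closed under disjoint unions.
Any modal formula valid on each of 5 disjoint one-world frames is valid on their disjoint union (validity is preserved under disjoint unions). Each one-world frame has |W|=1≤4, but the union has |W|=5.
So no modal formula (or set of formulas) defines exactly the |W|≤4 frames.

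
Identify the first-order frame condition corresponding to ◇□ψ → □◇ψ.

Suppose ◇□ψ→□◇ψ is valid. Take Rxy, Rxz and set V(ψ)={w : Ryw}. Then □ψ at y so ◇□ψ at x, so □◇ψ at x, so ◇ψ at z, giving w with Rzw and Ryw.
The converse is a direct semantic check.
So the correspondent is convergence.

Convergence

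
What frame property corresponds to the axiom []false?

emptiness of R: forall x forall y ~Rxy

□⊥ is valid iff no world has any successor (otherwise □⊥ fails at any world with one).
Conversely, on a frame with emptiness of R the schema holds at every world under every valuation.
Frame condition: forall x forall y ~Rxy.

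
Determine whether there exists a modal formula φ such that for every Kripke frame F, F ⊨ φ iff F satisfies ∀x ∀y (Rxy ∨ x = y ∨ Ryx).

Not definable by any modal formula

If a class were modally definable it would be closed under disjoint unions (Goldblatt–Thomason).
Take 3 disjoint single-world reflexive frames: each is trivially connected, but their disjoint union has 3 worlds with no edge between distinct components, so it is not connected.
So no modal formula (or set of formulas) defines exactly the connected frames.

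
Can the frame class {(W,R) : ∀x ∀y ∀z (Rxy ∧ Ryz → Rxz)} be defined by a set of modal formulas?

Yes: it is transitivity, defined by the 4 schema □q → □□q.
Suppose □q→□□q is valid. Take Rxy, Ryz and set V(q)={w : Rxw}. Then □q at x, so □□q at x, so □q at y, so q at z, i.e. Rxz.

Yes, by □q → □□q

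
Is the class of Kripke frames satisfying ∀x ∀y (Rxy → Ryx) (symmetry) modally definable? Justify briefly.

This is a Sahlqvist condition; the B axiom p → □◇p defines it.
Suppose p→□◇p is valid. Take Rxy and set V(p)={x}. Then p at x, so □◇p at x, so ◇p at y, so some z with Ryz has p; z=x, i.e. Ryx.

Yes, by p → □◇p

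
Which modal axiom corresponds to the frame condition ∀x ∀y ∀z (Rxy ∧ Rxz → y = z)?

◇p → □p

The condition is partial functionality. The CD schema ◇p → □p defines it.
Suppose ◇p→□p is valid. Take Rxy, Rxz and set V(p)={y}. Then ◇p at x, so □p at x, so p at z, i.e. z=y.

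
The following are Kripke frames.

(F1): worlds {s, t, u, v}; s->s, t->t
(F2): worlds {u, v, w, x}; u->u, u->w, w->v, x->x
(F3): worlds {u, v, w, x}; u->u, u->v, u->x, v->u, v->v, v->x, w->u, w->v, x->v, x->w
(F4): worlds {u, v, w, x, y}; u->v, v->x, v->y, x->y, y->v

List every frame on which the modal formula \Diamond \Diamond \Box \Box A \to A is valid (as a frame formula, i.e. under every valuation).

The schema corresponds to a generalized confluence (Geach) condition: \forall x \forall y (x R^2 y \to \exists w (y R^2 w \wedge x = w)).
(F1): holds.
(F2): fails — uR²v but no t with vR²t and u=t.
(F3): fails — wR²x but no t with xR²t and w=t.
(F4): fails — uR²x but no t with xR²t and u=t.
Valid on: (F1).

(F1)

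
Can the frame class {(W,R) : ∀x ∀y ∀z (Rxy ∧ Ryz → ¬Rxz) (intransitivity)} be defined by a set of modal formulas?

Not modally definable

Modal frame validity is preserved under surjective bounded morphisms.
The 3-cycle (worlds 0,1,2 with 0→1→2→0) is intransitive. Mapping every world to a single reflexive point • is a surjective bounded morphism; the reflexive point is not intransitive (R••∧R•• but R••).
So the class is not modally definable.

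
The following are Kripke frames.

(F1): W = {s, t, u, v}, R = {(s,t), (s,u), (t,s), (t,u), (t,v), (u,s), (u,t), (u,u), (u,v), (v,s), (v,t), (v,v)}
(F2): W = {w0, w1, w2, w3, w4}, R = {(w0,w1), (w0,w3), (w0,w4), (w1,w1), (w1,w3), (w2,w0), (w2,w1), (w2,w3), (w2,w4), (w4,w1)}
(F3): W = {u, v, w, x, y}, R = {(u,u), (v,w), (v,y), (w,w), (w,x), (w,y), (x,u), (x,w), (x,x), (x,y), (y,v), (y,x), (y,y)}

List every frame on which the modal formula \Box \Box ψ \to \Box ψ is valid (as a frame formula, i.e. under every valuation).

(F1), (F3)

Frame correspondent (Sahlqvist): \forall x \forall y (Rxy \to \exists z (Rxz \wedge Rzy)) — i.e. density.
(F1): satisfies the condition.
(F2): fails — Rw0w4 but no z with Rw0z and Rzw4.
(F3): satisfies the condition.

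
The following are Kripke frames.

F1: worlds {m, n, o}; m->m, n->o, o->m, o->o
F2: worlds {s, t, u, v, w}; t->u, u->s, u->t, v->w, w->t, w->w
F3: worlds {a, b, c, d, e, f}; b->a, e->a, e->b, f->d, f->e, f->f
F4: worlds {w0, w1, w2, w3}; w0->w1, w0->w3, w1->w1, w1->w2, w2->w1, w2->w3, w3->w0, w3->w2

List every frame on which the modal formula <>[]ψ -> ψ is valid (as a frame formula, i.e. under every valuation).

This is the axiom for symmetry; its first-order frame correspondent is forall x forall y (Rxy -> Ryx).
F1: fails — Rno but not Ron.
F2: fails — Rwt but not Rtw.
F3: fails — Reb but not Rbe.
F4: fails — Rw0w1 but not Rw1w0.
Valid on no frame.

none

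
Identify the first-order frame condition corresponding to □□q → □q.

density

This schema is the C4 axiom.
Its frame correspondent is density — ∀x ∀y (Rxy → ∃z (Rxz ∧ Rzy)).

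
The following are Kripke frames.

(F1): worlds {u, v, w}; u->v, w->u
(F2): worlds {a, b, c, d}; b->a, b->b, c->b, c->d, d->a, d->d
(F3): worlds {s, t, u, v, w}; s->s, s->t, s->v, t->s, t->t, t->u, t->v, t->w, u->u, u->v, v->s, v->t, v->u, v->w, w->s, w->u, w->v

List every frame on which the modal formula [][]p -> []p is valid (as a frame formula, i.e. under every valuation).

(F2), (F3)

This is the axiom for density; its first-order frame correspondent is forall x forall y (Rxy -> exists z (Rxz & Rzy)).
(F1): fails — Ruv but no z with Ruz and Rzv.
(F2): ✓.
(F3): ✓.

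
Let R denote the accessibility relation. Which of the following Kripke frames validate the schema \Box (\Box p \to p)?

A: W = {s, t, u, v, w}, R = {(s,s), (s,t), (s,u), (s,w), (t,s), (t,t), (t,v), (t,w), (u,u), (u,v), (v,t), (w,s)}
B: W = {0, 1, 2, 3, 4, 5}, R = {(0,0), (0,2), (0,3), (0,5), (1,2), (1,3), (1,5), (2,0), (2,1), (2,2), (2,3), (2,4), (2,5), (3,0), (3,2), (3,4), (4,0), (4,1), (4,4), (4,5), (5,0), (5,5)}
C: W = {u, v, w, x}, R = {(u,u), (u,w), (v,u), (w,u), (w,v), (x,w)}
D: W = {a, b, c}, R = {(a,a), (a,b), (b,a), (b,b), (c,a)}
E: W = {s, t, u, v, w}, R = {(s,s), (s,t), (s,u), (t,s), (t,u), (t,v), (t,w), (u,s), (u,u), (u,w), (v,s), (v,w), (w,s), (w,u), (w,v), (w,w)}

Frame correspondent (Sahlqvist): \forall x \forall y (Rxy \to Ryy) — i.e. shift-reflexivity.
A: fails — Ruv but not Rvv.
B: fails — R21 but not R11.
C: fails — Rxw but not Rww.
D: condition met.
E: fails — Rtv but not Rvv.

D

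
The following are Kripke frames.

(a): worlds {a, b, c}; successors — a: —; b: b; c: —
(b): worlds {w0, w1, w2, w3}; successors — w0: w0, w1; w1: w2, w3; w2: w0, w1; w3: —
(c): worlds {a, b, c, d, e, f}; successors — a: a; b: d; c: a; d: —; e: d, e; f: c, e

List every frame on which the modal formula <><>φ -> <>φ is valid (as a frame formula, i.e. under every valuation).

The schema corresponds to transitivity: forall x forall y forall z (Rxy & Ryz -> Rxz).
(a): satisfies the condition.
(b): fails — Rw1w2 and Rw2w1 but not Rw1w1.
(c): fails — Rfc and Rca but not Rfa.

(a)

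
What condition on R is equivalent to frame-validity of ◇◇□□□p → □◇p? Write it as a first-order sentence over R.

This is a Sahlqvist (Geach-type) schema ◇^2□^3p → □^1◇^1p.
First-order correspondent: ∀x ∀y ∀z ((xR²y ∧ xRz) → ∃w (yR³w ∧ zRw)).

∀x ∀y ∀z ((xR²y ∧ xRz) → ∃w (yR³w ∧ zRw))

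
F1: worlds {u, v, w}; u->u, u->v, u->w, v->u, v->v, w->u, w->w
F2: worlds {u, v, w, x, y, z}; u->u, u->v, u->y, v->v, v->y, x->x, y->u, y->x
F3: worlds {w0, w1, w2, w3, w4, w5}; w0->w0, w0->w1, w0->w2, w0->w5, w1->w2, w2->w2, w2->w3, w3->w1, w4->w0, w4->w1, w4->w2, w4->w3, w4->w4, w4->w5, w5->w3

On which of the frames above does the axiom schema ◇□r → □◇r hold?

This is the axiom for convergence; its first-order frame correspondent is ∀x ∀y ∀z (Rxy ∧ Rxz → ∃w (Ryw ∧ Rzw)).
F1: ✓.
F2: fails — Ruv and Ruy but v and y have no common successor.
F3: fails — Rw0w5 and Rw0w1 but w5 and w1 have no common successor.

F1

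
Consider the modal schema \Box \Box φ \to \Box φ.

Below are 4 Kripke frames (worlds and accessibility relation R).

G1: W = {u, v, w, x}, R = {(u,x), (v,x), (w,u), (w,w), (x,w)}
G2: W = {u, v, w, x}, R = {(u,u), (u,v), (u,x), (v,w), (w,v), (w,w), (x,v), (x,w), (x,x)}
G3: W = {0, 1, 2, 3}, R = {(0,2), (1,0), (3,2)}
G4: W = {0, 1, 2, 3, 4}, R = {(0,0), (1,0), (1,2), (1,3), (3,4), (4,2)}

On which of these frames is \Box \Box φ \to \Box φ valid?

Frame correspondent (Sahlqvist): \forall x \forall y (Rxy \to \exists z (Rxz \wedge Rzy)) — i.e. density.
G1: fails — Rvx but no z with Rvz and Rzx.
G2: holds.
G3: fails — R10 but no z with R1z and Rz0.
G4: fails — R34 but no z with R3z and Rz4.

G2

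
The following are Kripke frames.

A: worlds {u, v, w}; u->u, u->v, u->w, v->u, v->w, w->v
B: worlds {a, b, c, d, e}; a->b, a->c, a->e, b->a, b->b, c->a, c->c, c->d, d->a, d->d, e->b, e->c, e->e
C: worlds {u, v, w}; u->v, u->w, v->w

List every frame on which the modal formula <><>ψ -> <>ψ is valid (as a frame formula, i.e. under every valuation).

C

Frame correspondent (Sahlqvist): forall x forall y (x R^2 y -> exists w (y = w & xRw)) — i.e. a generalized confluence (Geach) condition.
A: fails — vR²v but no t with v=t and vRt.
B: fails — aR²a but no w with a=w and aRw.
C: satisfies the condition.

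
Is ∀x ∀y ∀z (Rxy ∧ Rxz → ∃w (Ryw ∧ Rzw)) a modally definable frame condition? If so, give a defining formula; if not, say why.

The condition is convergence. A defining modal formula is ◇□q → □◇q.

Yes — defined by ◇□q → □◇q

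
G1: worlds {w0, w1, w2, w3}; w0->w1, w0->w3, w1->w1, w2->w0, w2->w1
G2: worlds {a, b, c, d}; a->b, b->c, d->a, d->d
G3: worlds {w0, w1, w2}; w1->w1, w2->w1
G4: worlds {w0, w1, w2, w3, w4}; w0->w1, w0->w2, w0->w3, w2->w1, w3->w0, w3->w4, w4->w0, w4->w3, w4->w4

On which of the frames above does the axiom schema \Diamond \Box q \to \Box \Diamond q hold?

Frame correspondent (Sahlqvist): \forall x \forall y \forall z (Rxy \wedge Rxz \to \exists w (Ryw \wedge Rzw)) — i.e. convergence.
G1: fails — Rw0w1 and Rw0w3 but w1 and w3 have no common successor.
G2: fails — Rbc and Rbc but c and c have no common successor.
G3: satisfies the condition.
G4: fails — Rw0w1 and Rw0w1 but w1 and w1 have no common successor.
Valid on: G3.

G3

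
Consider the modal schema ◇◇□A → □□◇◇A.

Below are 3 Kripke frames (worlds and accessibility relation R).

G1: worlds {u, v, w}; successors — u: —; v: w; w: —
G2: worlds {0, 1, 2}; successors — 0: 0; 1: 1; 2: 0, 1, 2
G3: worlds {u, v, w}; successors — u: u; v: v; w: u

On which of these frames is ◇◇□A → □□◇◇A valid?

G1, G3

Frame correspondent (Sahlqvist): ∀x ∀y ∀z ((xR²y ∧ xR²z) → ∃w (yRw ∧ zR²w)) — i.e. a generalized confluence (Geach) condition.
G1: ✓.
G2: fails — 2R²0, 2R²1 but no w with 0Rw and 1R²w.
G3: ✓.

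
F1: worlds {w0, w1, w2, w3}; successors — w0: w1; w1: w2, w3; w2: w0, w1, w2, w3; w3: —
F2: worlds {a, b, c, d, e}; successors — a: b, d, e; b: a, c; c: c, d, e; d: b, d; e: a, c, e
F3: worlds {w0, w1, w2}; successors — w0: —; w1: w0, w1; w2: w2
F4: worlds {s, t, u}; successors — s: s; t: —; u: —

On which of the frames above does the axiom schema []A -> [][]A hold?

This is the axiom for transitivity; its first-order frame correspondent is forall x forall y forall z (Rxy & Ryz -> Rxz).
F1: fails — Rw1w2 and Rw2w1 but not Rw1w1.
F2: fails — Rbc and Rcd but not Rbd.
F3: holds.
F4: holds.
Valid on: F3, F4.

F3, F4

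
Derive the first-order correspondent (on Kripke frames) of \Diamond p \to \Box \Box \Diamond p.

This is a Sahlqvist (Geach-type) schema ◇^1□^0p → □^2◇^1p.
First-order correspondent: \forall x \forall y \forall z ((xRy \wedge x R^2 z) \to \exists w (y = w \wedge zRw)).

\forall x \forall y \forall z ((xRy \wedge x R^2 z) \to \exists w (y = w \wedge zRw))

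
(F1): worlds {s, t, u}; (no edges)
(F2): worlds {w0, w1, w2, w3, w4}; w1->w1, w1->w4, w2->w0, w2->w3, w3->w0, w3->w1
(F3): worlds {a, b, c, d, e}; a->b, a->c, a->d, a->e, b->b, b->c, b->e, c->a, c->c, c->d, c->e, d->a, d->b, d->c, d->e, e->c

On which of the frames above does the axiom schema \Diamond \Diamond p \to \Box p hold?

This is the axiom for a generalized confluence (Geach) condition; its first-order frame correspondent is \forall x \forall y \forall z ((x R^2 y \wedge xRz) \to \exists w (y = w \wedge z = w)).
(F1): condition met.
(F2): fails — w1R²w1, w1Rw4 but w1 ≠ w4.
(F3): fails — aR²a, aRb but a ≠ b.
Valid on: (F1).

(F1)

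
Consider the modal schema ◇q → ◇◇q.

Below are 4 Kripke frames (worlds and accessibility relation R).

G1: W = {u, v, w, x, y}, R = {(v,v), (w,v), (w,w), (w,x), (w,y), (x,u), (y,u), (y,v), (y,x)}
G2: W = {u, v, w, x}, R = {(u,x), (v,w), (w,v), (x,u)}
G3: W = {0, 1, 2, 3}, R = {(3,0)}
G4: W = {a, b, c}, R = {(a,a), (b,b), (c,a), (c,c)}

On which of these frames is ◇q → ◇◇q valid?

G4

The schema corresponds to a generalized confluence (Geach) condition: ∀x ∀y (xRy → ∃w (y = w ∧ xR²w)).
G1: fails — xRu but no t with u=t and xR²t.
G2: fails — uRx but no t with x=t and uR²t.
G3: fails — 3R0 but no w with 0=w and 3R²w.
G4: satisfies the condition.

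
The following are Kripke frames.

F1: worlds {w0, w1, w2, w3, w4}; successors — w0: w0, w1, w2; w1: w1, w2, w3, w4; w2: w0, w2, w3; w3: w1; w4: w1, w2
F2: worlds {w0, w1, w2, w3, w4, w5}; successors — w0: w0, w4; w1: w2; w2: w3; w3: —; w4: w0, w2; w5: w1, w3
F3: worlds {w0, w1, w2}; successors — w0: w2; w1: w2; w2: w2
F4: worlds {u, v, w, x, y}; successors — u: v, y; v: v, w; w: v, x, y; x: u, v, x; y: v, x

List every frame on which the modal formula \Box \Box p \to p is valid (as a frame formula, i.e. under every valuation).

This is the axiom for a generalized confluence (Geach) condition; its first-order frame correspondent is \forall x \exists w (x R^2 w \wedge x = w).
F1: condition met.
F2: fails — at w1 but no w with w1R²w and w1=w.
F3: fails — at w0 but no w with w0R²w and w0=w.
F4: fails — at u but no t with uR²t and u=t.

F1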